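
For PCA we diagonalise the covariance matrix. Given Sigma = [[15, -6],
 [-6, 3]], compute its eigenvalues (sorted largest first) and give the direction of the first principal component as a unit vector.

Step 1 — characteristic polynomial of 2×2 Sigma:
  det(Sigma - λI) = λ² - trace · λ + det = 0.
  trace = 15 + 3 = 18, det = 15·3 - (-6)² = 9.
Step 2 — discriminant:
  Δ = trace² - 4·det = 324 - 36 = 288.
Step 3 — eigenvalues:
  λ = (trace ± √Δ)/2 = (18 ± 16.9706)/2,
  λ_1 = 17.4853,  λ_2 = 0.5147.

Step 4 — unit eigenvector for λ_1: solve (Sigma - λ_1 I)v = 0. First row:
  (15 - 17.4853)·v_x + (-6)·v_y = 0, i.e. (-2.4853)·v_x + (-6)·v_y = 0,
  so v ∝ (b, λ_1 - a) = (-6, 2.4853); multiply by -1 so the first entry is positive: u = (6, -2.4853).
  ||u|| = √((6)² + (-2.4853)²) = √(42.1766) ≈ 6.4944,
  v_1 = u/||u|| ≈ (0.9239, -0.3827) (||v_1|| = 1).

λ_1 = 17.4853,  λ_2 = 0.5147;  v_1 ≈ (0.9239, -0.3827)


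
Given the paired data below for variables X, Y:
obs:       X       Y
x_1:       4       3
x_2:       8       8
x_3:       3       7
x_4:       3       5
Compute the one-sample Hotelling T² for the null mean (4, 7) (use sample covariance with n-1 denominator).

Step 1 — sample mean vector:
  mean(X) = (4 + 8 + 3 + 3) / 4 = 18/4 = 4.5
  mean(Y) = (3 + 8 + 7 + 5) / 4 = 23/4 = 5.75
  x̄ = (4.5, 5.75),  deviation x̄ - mu_0 = (4.5, 5.75) - (4, 7) = (0.5, -1.25).

Step 2 — sample covariance matrix, S[i,j] = (1/(n-1)) · Σ_k (x_{k,i} - mean_i) · (x_{k,j} - mean_j), divisor n-1 = 3:
  S[X,X] = ((-0.5)·(-0.5) + (3.5)·(3.5) + (-1.5)·(-1.5) + (-1.5)·(-1.5)) / 3 = 17/3 = 5.6667
  S[X,Y] = ((-0.5)·(-2.75) + (3.5)·(2.25) + (-1.5)·(1.25) + (-1.5)·(-0.75)) / 3 = 8.5/3 = 2.8333
  S[Y,Y] = ((-2.75)·(-2.75) + (2.25)·(2.25) + (1.25)·(1.25) + (-0.75)·(-0.75)) / 3 = 14.75/3 = 4.9167
  S = [[5.6667, 2.8333],
 [2.8333, 4.9167]].

Step 3 — invert S. det(S) = 5.6667·4.9167 - (2.8333)² = 19.8333.
  S^{-1} = (1/det) · [[d, -b], [-b, a]] = [[0.2479, -0.1429],
 [-0.1429, 0.2857]].

Step 4 — quadratic form (x̄ - mu_0)^T · S^{-1} · (x̄ - mu_0):
  S^{-1} · (x̄ - mu_0) = (0.3025, -0.4286),
  (x̄ - mu_0)^T · [...] = (0.5)·(0.3025) + (-1.25)·(-0.4286) = 0.687.

Step 5 — scale by n: T² = 4 · 0.687 = 2.7479.

T² ≈ 2.7479


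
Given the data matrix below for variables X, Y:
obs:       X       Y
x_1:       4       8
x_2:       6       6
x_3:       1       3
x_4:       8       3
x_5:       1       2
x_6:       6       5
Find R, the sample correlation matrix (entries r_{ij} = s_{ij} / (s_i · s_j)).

Step 1 — column means:
  mean(X) = (4 + 6 + 1 + 8 + 1 + 6) / 6 = 26/6 = 4.3333
  mean(Y) = (8 + 6 + 3 + 3 + 2 + 5) / 6 = 27/6 = 4.5

Step 2 — sample variances and covariances s[i,j] = (1/(n-1)) · Σ_k (x_{k,i} - mean_i) · (x_{k,j} - mean_j), with n-1 = 5:
  s[X,X] = ((-0.3333)·(-0.3333) + (1.6667)·(1.6667) + (-3.3333)·(-3.3333) + (3.6667)·(3.6667) + (-3.3333)·(-3.3333) + (1.6667)·(1.6667)) / 5 = 41.3333/5 = 8.2667
  s[X,Y] = ((-0.3333)·(3.5) + (1.6667)·(1.5) + (-3.3333)·(-1.5) + (3.6667)·(-1.5) + (-3.3333)·(-2.5) + (1.6667)·(0.5)) / 5 = 10/5 = 2
  s[Y,Y] = ((3.5)·(3.5) + (1.5)·(1.5) + (-1.5)·(-1.5) + (-1.5)·(-1.5) + (-2.5)·(-2.5) + (0.5)·(0.5)) / 5 = 25.5/5 = 5.1
  Sample standard deviations s_i = √(s[i,i]):
  s(X) = √(8.2667) = 2.8752
  s(Y) = √(5.1) = 2.2583

Step 3 — r_{ij} = s_{ij} / (s_i · s_j):
  r[X,X] = 1 (diagonal).
  r[X,Y] = 2 / (2.8752 · 2.2583) = 2 / 6.4931 = 0.308
  r[Y,Y] = 1 (diagonal).

R is symmetric with unit diagonal. Assembling:

R = [[1, 0.308],
 [0.308, 1]]


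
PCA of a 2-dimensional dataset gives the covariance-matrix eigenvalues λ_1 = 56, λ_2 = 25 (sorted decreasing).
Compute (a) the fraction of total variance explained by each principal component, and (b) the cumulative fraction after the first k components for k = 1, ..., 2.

Step 1 — total variance = trace(Sigma) = Σ λ_i = 56 + 25 = 81.

Step 2 — fraction explained by component i = λ_i / Σ λ:
  PC1: 56/81 = 0.6914
  PC2: 25/81 = 0.3086

Step 3 — cumulative fraction after k components = (λ_1 + ... + λ_k) / Σ λ:
  k = 1: 56/81 = 0.6914
  k = 2: (56 + 25)/81 = 81/81 = 1

Summary (fraction, with percent):

explained: PC1 0.6914 (69.14%), PC2 0.3086 (30.86%);  cumulative: 0.6914, 1


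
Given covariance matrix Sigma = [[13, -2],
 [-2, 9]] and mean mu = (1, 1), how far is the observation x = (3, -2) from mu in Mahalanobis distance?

Step 1 — centre the observation: (x - mu) = (2, -3).

Step 2 — invert Sigma. det(Sigma) = 13·9 - (-2)² = 113.
  Sigma^{-1} = (1/det) · [[d, -b], [-b, a]] = [[0.0796, 0.0177],
 [0.0177, 0.115]].

Step 3 — form the quadratic (x - mu)^T · Sigma^{-1} · (x - mu):
  Sigma^{-1} · (x - mu) = (0.1062, -0.3097).
  (x - mu)^T · [Sigma^{-1} · (x - mu)] = (2)·(0.1062) + (-3)·(-0.3097) = 1.1416.

Step 4 — take square root: d = √(1.1416) ≈ 1.0685.

d(x, mu) = √(1.1416) ≈ 1.0685


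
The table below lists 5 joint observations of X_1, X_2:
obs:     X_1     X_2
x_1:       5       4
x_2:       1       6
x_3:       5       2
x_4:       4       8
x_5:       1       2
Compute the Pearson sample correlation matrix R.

Step 1 — column means:
  mean(X_1) = (5 + 1 + 5 + 4 + 1) / 5 = 16/5 = 3.2
  mean(X_2) = (4 + 6 + 2 + 8 + 2) / 5 = 22/5 = 4.4

Step 2 — sample variances and covariances s[i,j] = (1/(n-1)) · Σ_k (x_{k,i} - mean_i) · (x_{k,j} - mean_j), with n-1 = 4:
  s[X_1,X_1] = ((1.8)·(1.8) + (-2.2)·(-2.2) + (1.8)·(1.8) + (0.8)·(0.8) + (-2.2)·(-2.2)) / 4 = 16.8/4 = 4.2
  s[X_1,X_2] = ((1.8)·(-0.4) + (-2.2)·(1.6) + (1.8)·(-2.4) + (0.8)·(3.6) + (-2.2)·(-2.4)) / 4 = -0.4/4 = -0.1
  s[X_2,X_2] = ((-0.4)·(-0.4) + (1.6)·(1.6) + (-2.4)·(-2.4) + (3.6)·(3.6) + (-2.4)·(-2.4)) / 4 = 27.2/4 = 6.8
  Sample standard deviations s_i = √(s[i,i]):
  s(X_1) = √(4.2) = 2.0494
  s(X_2) = √(6.8) = 2.6077

Step 3 — r_{ij} = s_{ij} / (s_i · s_j):
  r[X_1,X_1] = 1 (diagonal).
  r[X_1,X_2] = -0.1 / (2.0494 · 2.6077) = -0.1 / 5.3442 = -0.0187
  r[X_2,X_2] = 1 (diagonal).

R is symmetric with unit diagonal. Assembling:

R = [[1, -0.0187],
 [-0.0187, 1]]


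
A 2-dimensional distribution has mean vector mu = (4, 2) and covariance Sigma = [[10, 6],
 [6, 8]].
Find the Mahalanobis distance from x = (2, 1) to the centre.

Step 1 — centre the observation: (x - mu) = (-2, -1).

Step 2 — invert Sigma. det(Sigma) = 10·8 - (6)² = 44.
  Sigma^{-1} = (1/det) · [[d, -b], [-b, a]] = [[0.1818, -0.1364],
 [-0.1364, 0.2273]].

Step 3 — form the quadratic (x - mu)^T · Sigma^{-1} · (x - mu):
  Sigma^{-1} · (x - mu) = (-0.2273, 0.0455).
  (x - mu)^T · [Sigma^{-1} · (x - mu)] = (-2)·(-0.2273) + (-1)·(0.0455) = 0.4091.

Step 4 — take square root: d = √(0.4091) ≈ 0.6396.

d(x, mu) = √(0.4091) ≈ 0.6396


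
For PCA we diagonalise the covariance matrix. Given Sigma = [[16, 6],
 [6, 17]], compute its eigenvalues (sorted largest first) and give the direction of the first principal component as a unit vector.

Step 1 — characteristic polynomial of 2×2 Sigma:
  det(Sigma - λI) = λ² - trace · λ + det = 0.
  trace = 16 + 17 = 33, det = 16·17 - (6)² = 236.
Step 2 — discriminant:
  Δ = trace² - 4·det = 1089 - 944 = 145.
Step 3 — eigenvalues:
  λ = (trace ± √Δ)/2 = (33 ± 12.0416)/2,
  λ_1 = 22.5208,  λ_2 = 10.4792.

Step 4 — unit eigenvector for λ_1: solve (Sigma - λ_1 I)v = 0. First row:
  (16 - 22.5208)·v_x + (6)·v_y = 0, i.e. (-6.5208)·v_x + (6)·v_y = 0,
  so v ∝ (b, λ_1 - a) = (6, 6.5208) = u.
  ||u|| = √((6)² + (6.5208)²) = √(78.5208) ≈ 8.8612,
  v_1 = u/||u|| ≈ (0.6771, 0.7359) (||v_1|| = 1).

λ_1 = 22.5208,  λ_2 = 10.4792;  v_1 ≈ (0.6771, 0.7359)


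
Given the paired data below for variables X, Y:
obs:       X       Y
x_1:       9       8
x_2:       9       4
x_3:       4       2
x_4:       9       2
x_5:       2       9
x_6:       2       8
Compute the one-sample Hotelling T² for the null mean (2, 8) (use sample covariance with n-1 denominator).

Step 1 — sample mean vector:
  mean(X) = (9 + 9 + 4 + 9 + 2 + 2) / 6 = 35/6 = 5.8333
  mean(Y) = (8 + 4 + 2 + 2 + 9 + 8) / 6 = 33/6 = 5.5
  x̄ = (5.8333, 5.5),  deviation x̄ - mu_0 = (5.8333, 5.5) - (2, 8) = (3.8333, -2.5).

Step 2 — sample covariance matrix, S[i,j] = (1/(n-1)) · Σ_k (x_{k,i} - mean_i) · (x_{k,j} - mean_j), divisor n-1 = 5:
  S[X,X] = ((3.1667)·(3.1667) + (3.1667)·(3.1667) + (-1.8333)·(-1.8333) + (3.1667)·(3.1667) + (-3.8333)·(-3.8333) + (-3.8333)·(-3.8333)) / 5 = 62.8333/5 = 12.5667
  S[X,Y] = ((3.1667)·(2.5) + (3.1667)·(-1.5) + (-1.8333)·(-3.5) + (3.1667)·(-3.5) + (-3.8333)·(3.5) + (-3.8333)·(2.5)) / 5 = -24.5/5 = -4.9
  S[Y,Y] = ((2.5)·(2.5) + (-1.5)·(-1.5) + (-3.5)·(-3.5) + (-3.5)·(-3.5) + (3.5)·(3.5) + (2.5)·(2.5)) / 5 = 51.5/5 = 10.3
  S = [[12.5667, -4.9],
 [-4.9, 10.3]].

Step 3 — invert S. det(S) = 12.5667·10.3 - (-4.9)² = 105.4267.
  S^{-1} = (1/det) · [[d, -b], [-b, a]] = [[0.0977, 0.0465],
 [0.0465, 0.1192]].

Step 4 — quadratic form (x̄ - mu_0)^T · S^{-1} · (x̄ - mu_0):
  S^{-1} · (x̄ - mu_0) = (0.2583, -0.1198),
  (x̄ - mu_0)^T · [...] = (3.8333)·(0.2583) + (-2.5)·(-0.1198) = 1.2898.

Step 5 — scale by n: T² = 6 · 1.2898 = 7.7387.

T² ≈ 7.7387


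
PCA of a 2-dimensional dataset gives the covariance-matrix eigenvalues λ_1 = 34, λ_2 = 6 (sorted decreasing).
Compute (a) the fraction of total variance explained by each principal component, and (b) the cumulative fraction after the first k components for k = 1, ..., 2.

Step 1 — total variance = trace(Sigma) = Σ λ_i = 34 + 6 = 40.

Step 2 — fraction explained by component i = λ_i / Σ λ:
  PC1: 34/40 = 0.85
  PC2: 6/40 = 0.15

Step 3 — cumulative fraction after k components = (λ_1 + ... + λ_k) / Σ λ:
  k = 1: 34/40 = 0.85
  k = 2: (34 + 6)/40 = 40/40 = 1

Summary (fraction, with percent):

explained: PC1 0.85 (85%), PC2 0.15 (15%);  cumulative: 0.85, 1


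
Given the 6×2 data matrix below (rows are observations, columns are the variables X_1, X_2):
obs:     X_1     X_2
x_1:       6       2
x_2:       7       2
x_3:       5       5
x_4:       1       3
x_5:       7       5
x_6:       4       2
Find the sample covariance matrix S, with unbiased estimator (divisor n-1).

Step 1 — column means:
  mean(X_1) = (6 + 7 + 5 + 1 + 7 + 4) / 6 = 30/6 = 5
  mean(X_2) = (2 + 2 + 5 + 3 + 5 + 2) / 6 = 19/6 = 3.1667

Step 2 — sample covariance S[i,j] = (1/(n-1)) · Σ_k (x_{k,i} - mean_i) · (x_{k,j} - mean_j), with n-1 = 5.
  S[X_1,X_1] = ((1)·(1) + (2)·(2) + (0)·(0) + (-4)·(-4) + (2)·(2) + (-1)·(-1)) / 5 = 26/5 = 5.2
  S[X_1,X_2] = ((1)·(-1.1667) + (2)·(-1.1667) + (0)·(1.8333) + (-4)·(-0.1667) + (2)·(1.8333) + (-1)·(-1.1667)) / 5 = 2/5 = 0.4
  S[X_2,X_2] = ((-1.1667)·(-1.1667) + (-1.1667)·(-1.1667) + (1.8333)·(1.8333) + (-0.1667)·(-0.1667) + (1.8333)·(1.8333) + (-1.1667)·(-1.1667)) / 5 = 10.8333/5 = 2.1667

S is symmetric (S[j,i] = S[i,j]). Assembling:

S = [[5.2, 0.4],
 [0.4, 2.1667]]


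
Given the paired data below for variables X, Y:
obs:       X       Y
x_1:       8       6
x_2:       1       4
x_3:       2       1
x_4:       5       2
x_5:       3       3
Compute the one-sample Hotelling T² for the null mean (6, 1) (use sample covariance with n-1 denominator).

Step 1 — sample mean vector:
  mean(X) = (8 + 1 + 2 + 5 + 3) / 5 = 19/5 = 3.8
  mean(Y) = (6 + 4 + 1 + 2 + 3) / 5 = 16/5 = 3.2
  x̄ = (3.8, 3.2),  deviation x̄ - mu_0 = (3.8, 3.2) - (6, 1) = (-2.2, 2.2).

Step 2 — sample covariance matrix, S[i,j] = (1/(n-1)) · Σ_k (x_{k,i} - mean_i) · (x_{k,j} - mean_j), divisor n-1 = 4:
  S[X,X] = ((4.2)·(4.2) + (-2.8)·(-2.8) + (-1.8)·(-1.8) + (1.2)·(1.2) + (-0.8)·(-0.8)) / 4 = 30.8/4 = 7.7
  S[X,Y] = ((4.2)·(2.8) + (-2.8)·(0.8) + (-1.8)·(-2.2) + (1.2)·(-1.2) + (-0.8)·(-0.2)) / 4 = 12.2/4 = 3.05
  S[Y,Y] = ((2.8)·(2.8) + (0.8)·(0.8) + (-2.2)·(-2.2) + (-1.2)·(-1.2) + (-0.2)·(-0.2)) / 4 = 14.8/4 = 3.7
  S = [[7.7, 3.05],
 [3.05, 3.7]].

Step 3 — invert S. det(S) = 7.7·3.7 - (3.05)² = 19.1875.
  S^{-1} = (1/det) · [[d, -b], [-b, a]] = [[0.1928, -0.159],
 [-0.159, 0.4013]].

Step 4 — quadratic form (x̄ - mu_0)^T · S^{-1} · (x̄ - mu_0):
  S^{-1} · (x̄ - mu_0) = (-0.7739, 1.2326),
  (x̄ - mu_0)^T · [...] = (-2.2)·(-0.7739) + (2.2)·(1.2326) = 4.4143.

Step 5 — scale by n: T² = 5 · 4.4143 = 22.0717.

T² ≈ 22.0717


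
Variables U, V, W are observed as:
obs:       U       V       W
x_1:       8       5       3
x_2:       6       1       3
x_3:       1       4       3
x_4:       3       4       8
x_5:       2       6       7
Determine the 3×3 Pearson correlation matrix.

Step 1 — column means:
  mean(U) = (8 + 6 + 1 + 3 + 2) / 5 = 20/5 = 4
  mean(V) = (5 + 1 + 4 + 4 + 6) / 5 = 20/5 = 4
  mean(W) = (3 + 3 + 3 + 8 + 7) / 5 = 24/5 = 4.8

Step 2 — sample variances and covariances s[i,j] = (1/(n-1)) · Σ_k (x_{k,i} - mean_i) · (x_{k,j} - mean_j), with n-1 = 4:
  s[U,U] = ((4)·(4) + (2)·(2) + (-3)·(-3) + (-1)·(-1) + (-2)·(-2)) / 4 = 34/4 = 8.5
  s[U,V] = ((4)·(1) + (2)·(-3) + (-3)·(0) + (-1)·(0) + (-2)·(2)) / 4 = -6/4 = -1.5
  s[U,W] = ((4)·(-1.8) + (2)·(-1.8) + (-3)·(-1.8) + (-1)·(3.2) + (-2)·(2.2)) / 4 = -13/4 = -3.25
  s[V,V] = ((1)·(1) + (-3)·(-3) + (0)·(0) + (0)·(0) + (2)·(2)) / 4 = 14/4 = 3.5
  s[V,W] = ((1)·(-1.8) + (-3)·(-1.8) + (0)·(-1.8) + (0)·(3.2) + (2)·(2.2)) / 4 = 8/4 = 2
  s[W,W] = ((-1.8)·(-1.8) + (-1.8)·(-1.8) + (-1.8)·(-1.8) + (3.2)·(3.2) + (2.2)·(2.2)) / 4 = 24.8/4 = 6.2
  Sample standard deviations s_i = √(s[i,i]):
  s(U) = √(8.5) = 2.9155
  s(V) = √(3.5) = 1.8708
  s(W) = √(6.2) = 2.49

Step 3 — r_{ij} = s_{ij} / (s_i · s_j):
  r[U,U] = 1 (diagonal).
  r[U,V] = -1.5 / (2.9155 · 1.8708) = -1.5 / 5.4544 = -0.275
  r[U,W] = -3.25 / (2.9155 · 2.49) = -3.25 / 7.2595 = -0.4477
  r[V,V] = 1 (diagonal).
  r[V,W] = 2 / (1.8708 · 2.49) = 2 / 4.6583 = 0.4293
  r[W,W] = 1 (diagonal).

R is symmetric with unit diagonal. Assembling:

R = [[1, -0.275, -0.4477],
 [-0.275, 1, 0.4293],
 [-0.4477, 0.4293, 1]]


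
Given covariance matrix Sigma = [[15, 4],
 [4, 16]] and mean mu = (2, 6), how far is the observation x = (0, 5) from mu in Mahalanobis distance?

Step 1 — centre the observation: (x - mu) = (-2, -1).

Step 2 — invert Sigma. det(Sigma) = 15·16 - (4)² = 224.
  Sigma^{-1} = (1/det) · [[d, -b], [-b, a]] = [[0.0714, -0.0179],
 [-0.0179, 0.067]].

Step 3 — form the quadratic (x - mu)^T · Sigma^{-1} · (x - mu):
  Sigma^{-1} · (x - mu) = (-0.125, -0.0312).
  (x - mu)^T · [Sigma^{-1} · (x - mu)] = (-2)·(-0.125) + (-1)·(-0.0312) = 0.2812.

Step 4 — take square root: d = √(0.2812) ≈ 0.5303.

d(x, mu) = √(0.2812) ≈ 0.5303


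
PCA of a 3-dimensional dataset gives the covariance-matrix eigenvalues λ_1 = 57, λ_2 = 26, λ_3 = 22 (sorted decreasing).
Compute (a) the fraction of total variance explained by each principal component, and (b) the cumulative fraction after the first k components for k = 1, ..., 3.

Step 1 — total variance = trace(Sigma) = Σ λ_i = 57 + 26 + 22 = 105.

Step 2 — fraction explained by component i = λ_i / Σ λ:
  PC1: 57/105 = 0.5429
  PC2: 26/105 = 0.2476
  PC3: 22/105 = 0.2095

Step 3 — cumulative fraction after k components = (λ_1 + ... + λ_k) / Σ λ:
  k = 1: 57/105 = 0.5429
  k = 2: (57 + 26)/105 = 83/105 = 0.7905
  k = 3: (57 + 26 + 22)/105 = 105/105 = 1

Summary (fraction, with percent):

explained: PC1 0.5429 (54.29%), PC2 0.2476 (24.76%), PC3 0.2095 (20.95%);  cumulative: 0.5429, 0.7905, 1


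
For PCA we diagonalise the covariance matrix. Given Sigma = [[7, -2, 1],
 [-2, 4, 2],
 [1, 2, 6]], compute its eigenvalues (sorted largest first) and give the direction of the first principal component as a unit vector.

Step 1 — characteristic polynomial p(λ) = det(λI - Sigma) = λ³ - tr·λ² + c_1·λ - det, where tr = trace, c_1 = sum of the principal 2×2 minors, det = det(Sigma):
  tr = 7 + 4 + 6 = 17,
  c_1 = (7·4 - (-2)²) + (7·6 - (1)²) + (4·6 - (2)²) = 24 + 41 + 20 = 85,
  det = 7·(4·6 - (2)²) - (-2)·((-2)·6 - (2)·(1)) + (1)·((-2)·(2) - 4·(1)) = 7·(20) - (-2)·(-14) + (1)·(-8) = 104.
  So p(λ) = λ³ - 17λ² + 85λ - 104.
Step 2 — look for an integer root (rational root theorem: any rational root is an integer divisor of 104). Testing λ = 8:
  p(8) = 512 - 1088 + 680 - 104 = 0  ✓
  Dividing out (λ - 8): p(λ) = (λ - 8)(λ² - 9λ + 13).
Step 3 — remaining eigenvalues from the quadratic λ² - 9λ + 13 = 0:
  Δ = 9² - 4·13 = 81 - 52 = 29,  λ = (9 ± √29)/2 = (9 ± 5.3852)/2 ≈ 7.1926 or 1.8074.
  Sorted: λ_1 = 8,  λ_2 = 7.1926,  λ_3 = 1.8074  (check: sum = 17 = tr ✓).

Step 4 — unit eigenvector for λ_1 = 8: v spans the null space of (Sigma - λ_1 I), whose rows are
  r_1 = (-1, -2, 1),  r_2 = (-2, -4, 2),  r_3 = (1, 2, -2).
  v is orthogonal to every row, so take v ∝ r_1 × r_3 = ((-2)·(-2) - (1)·(2), (1)·(1) - (-1)·(-2), (-1)·(2) - (-2)·(1)) = (2, -1, 0).
  Let u = (2, -1, 0).
  ||u|| = √((2)² + (-1)² + (0)²) = √(5) ≈ 2.2361,  v_1 = u/||u|| ≈ (0.8944, -0.4472, 0) (||v_1|| = 1).

λ_1 = 8,  λ_2 = 7.1926,  λ_3 = 1.8074;  v_1 ≈ (0.8944, -0.4472, 0)


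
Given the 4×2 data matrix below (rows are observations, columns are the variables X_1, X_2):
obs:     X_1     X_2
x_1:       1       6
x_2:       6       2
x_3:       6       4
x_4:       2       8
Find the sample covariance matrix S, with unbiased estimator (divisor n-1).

Step 1 — column means:
  mean(X_1) = (1 + 6 + 6 + 2) / 4 = 15/4 = 3.75
  mean(X_2) = (6 + 2 + 4 + 8) / 4 = 20/4 = 5

Step 2 — sample covariance S[i,j] = (1/(n-1)) · Σ_k (x_{k,i} - mean_i) · (x_{k,j} - mean_j), with n-1 = 3.
  S[X_1,X_1] = ((-2.75)·(-2.75) + (2.25)·(2.25) + (2.25)·(2.25) + (-1.75)·(-1.75)) / 3 = 20.75/3 = 6.9167
  S[X_1,X_2] = ((-2.75)·(1) + (2.25)·(-3) + (2.25)·(-1) + (-1.75)·(3)) / 3 = -17/3 = -5.6667
  S[X_2,X_2] = ((1)·(1) + (-3)·(-3) + (-1)·(-1) + (3)·(3)) / 3 = 20/3 = 6.6667

S is symmetric (S[j,i] = S[i,j]). Assembling:

S = [[6.9167, -5.6667],
 [-5.6667, 6.6667]]


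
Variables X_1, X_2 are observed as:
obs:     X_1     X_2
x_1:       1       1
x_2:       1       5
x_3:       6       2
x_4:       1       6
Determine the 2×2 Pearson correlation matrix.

Step 1 — column means:
  mean(X_1) = (1 + 1 + 6 + 1) / 4 = 9/4 = 2.25
  mean(X_2) = (1 + 5 + 2 + 6) / 4 = 14/4 = 3.5

Step 2 — sample variances and covariances s[i,j] = (1/(n-1)) · Σ_k (x_{k,i} - mean_i) · (x_{k,j} - mean_j), with n-1 = 3:
  s[X_1,X_1] = ((-1.25)·(-1.25) + (-1.25)·(-1.25) + (3.75)·(3.75) + (-1.25)·(-1.25)) / 3 = 18.75/3 = 6.25
  s[X_1,X_2] = ((-1.25)·(-2.5) + (-1.25)·(1.5) + (3.75)·(-1.5) + (-1.25)·(2.5)) / 3 = -7.5/3 = -2.5
  s[X_2,X_2] = ((-2.5)·(-2.5) + (1.5)·(1.5) + (-1.5)·(-1.5) + (2.5)·(2.5)) / 3 = 17/3 = 5.6667
  Sample standard deviations s_i = √(s[i,i]):
  s(X_1) = √(6.25) = 2.5
  s(X_2) = √(5.6667) = 2.3805

Step 3 — r_{ij} = s_{ij} / (s_i · s_j):
  r[X_1,X_1] = 1 (diagonal).
  r[X_1,X_2] = -2.5 / (2.5 · 2.3805) = -2.5 / 5.9512 = -0.4201
  r[X_2,X_2] = 1 (diagonal).

R is symmetric with unit diagonal. Assembling:

R = [[1, -0.4201],
 [-0.4201, 1]]


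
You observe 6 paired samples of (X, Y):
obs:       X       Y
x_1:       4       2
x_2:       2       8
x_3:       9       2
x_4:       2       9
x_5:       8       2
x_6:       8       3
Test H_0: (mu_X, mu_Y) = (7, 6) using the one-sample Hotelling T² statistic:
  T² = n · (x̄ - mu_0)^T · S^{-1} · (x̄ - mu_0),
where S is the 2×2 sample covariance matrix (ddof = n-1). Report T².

Step 1 — sample mean vector:
  mean(X) = (4 + 2 + 9 + 2 + 8 + 8) / 6 = 33/6 = 5.5
  mean(Y) = (2 + 8 + 2 + 9 + 2 + 3) / 6 = 26/6 = 4.3333
  x̄ = (5.5, 4.3333),  deviation x̄ - mu_0 = (5.5, 4.3333) - (7, 6) = (-1.5, -1.6667).

Step 2 — sample covariance matrix, S[i,j] = (1/(n-1)) · Σ_k (x_{k,i} - mean_i) · (x_{k,j} - mean_j), divisor n-1 = 5:
  S[X,X] = ((-1.5)·(-1.5) + (-3.5)·(-3.5) + (3.5)·(3.5) + (-3.5)·(-3.5) + (2.5)·(2.5) + (2.5)·(2.5)) / 5 = 51.5/5 = 10.3
  S[X,Y] = ((-1.5)·(-2.3333) + (-3.5)·(3.6667) + (3.5)·(-2.3333) + (-3.5)·(4.6667) + (2.5)·(-2.3333) + (2.5)·(-1.3333)) / 5 = -43/5 = -8.6
  S[Y,Y] = ((-2.3333)·(-2.3333) + (3.6667)·(3.6667) + (-2.3333)·(-2.3333) + (4.6667)·(4.6667) + (-2.3333)·(-2.3333) + (-1.3333)·(-1.3333)) / 5 = 53.3333/5 = 10.6667
  S = [[10.3, -8.6],
 [-8.6, 10.6667]].

Step 3 — invert S. det(S) = 10.3·10.6667 - (-8.6)² = 35.9067.
  S^{-1} = (1/det) · [[d, -b], [-b, a]] = [[0.2971, 0.2395],
 [0.2395, 0.2869]].

Step 4 — quadratic form (x̄ - mu_0)^T · S^{-1} · (x̄ - mu_0):
  S^{-1} · (x̄ - mu_0) = (-0.8448, -0.8374),
  (x̄ - mu_0)^T · [...] = (-1.5)·(-0.8448) + (-1.6667)·(-0.8374) = 2.6628.

Step 5 — scale by n: T² = 6 · 2.6628 = 15.9766.

T² ≈ 15.9766


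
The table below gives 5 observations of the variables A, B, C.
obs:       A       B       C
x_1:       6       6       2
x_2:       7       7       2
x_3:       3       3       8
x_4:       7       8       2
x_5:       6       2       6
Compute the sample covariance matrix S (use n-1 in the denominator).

Step 1 — column means:
  mean(A) = (6 + 7 + 3 + 7 + 6) / 5 = 29/5 = 5.8
  mean(B) = (6 + 7 + 3 + 8 + 2) / 5 = 26/5 = 5.2
  mean(C) = (2 + 2 + 8 + 2 + 6) / 5 = 20/5 = 4

Step 2 — sample covariance S[i,j] = (1/(n-1)) · Σ_k (x_{k,i} - mean_i) · (x_{k,j} - mean_j), with n-1 = 4.
  S[A,A] = ((0.2)·(0.2) + (1.2)·(1.2) + (-2.8)·(-2.8) + (1.2)·(1.2) + (0.2)·(0.2)) / 4 = 10.8/4 = 2.7
  S[A,B] = ((0.2)·(0.8) + (1.2)·(1.8) + (-2.8)·(-2.2) + (1.2)·(2.8) + (0.2)·(-3.2)) / 4 = 11.2/4 = 2.8
  S[A,C] = ((0.2)·(-2) + (1.2)·(-2) + (-2.8)·(4) + (1.2)·(-2) + (0.2)·(2)) / 4 = -16/4 = -4
  S[B,B] = ((0.8)·(0.8) + (1.8)·(1.8) + (-2.2)·(-2.2) + (2.8)·(2.8) + (-3.2)·(-3.2)) / 4 = 26.8/4 = 6.7
  S[B,C] = ((0.8)·(-2) + (1.8)·(-2) + (-2.2)·(4) + (2.8)·(-2) + (-3.2)·(2)) / 4 = -26/4 = -6.5
  S[C,C] = ((-2)·(-2) + (-2)·(-2) + (4)·(4) + (-2)·(-2) + (2)·(2)) / 4 = 32/4 = 8

S is symmetric (S[j,i] = S[i,j]). Assembling:

S = [[2.7, 2.8, -4],
 [2.8, 6.7, -6.5],
 [-4, -6.5, 8]]


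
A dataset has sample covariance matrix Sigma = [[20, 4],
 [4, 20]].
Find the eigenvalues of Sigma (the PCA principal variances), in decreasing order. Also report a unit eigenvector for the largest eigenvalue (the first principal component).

Step 1 — characteristic polynomial of 2×2 Sigma:
  det(Sigma - λI) = λ² - trace · λ + det = 0.
  trace = 20 + 20 = 40, det = 20·20 - (4)² = 384.
Step 2 — discriminant:
  Δ = trace² - 4·det = 1600 - 1536 = 64.
Step 3 — eigenvalues:
  λ = (trace ± √Δ)/2 = (40 ± 8)/2,
  λ_1 = 24,  λ_2 = 16.

Step 4 — unit eigenvector for λ_1: solve (Sigma - λ_1 I)v = 0. First row:
  (20 - 24)·v_x + (4)·v_y = 0, i.e. (-4)·v_x + (4)·v_y = 0,
  so v ∝ (b, λ_1 - a) = (4, 4) = u.
  ||u|| = √((4)² + (4)²) = √(32) ≈ 5.6569,
  v_1 = u/||u|| ≈ (0.7071, 0.7071) (||v_1|| = 1).

λ_1 = 24,  λ_2 = 16;  v_1 ≈ (0.7071, 0.7071)


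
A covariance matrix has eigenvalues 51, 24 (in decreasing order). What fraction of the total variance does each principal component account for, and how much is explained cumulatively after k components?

Step 1 — total variance = trace(Sigma) = Σ λ_i = 51 + 24 = 75.

Step 2 — fraction explained by component i = λ_i / Σ λ:
  PC1: 51/75 = 0.68
  PC2: 24/75 = 0.32

Step 3 — cumulative fraction after k components = (λ_1 + ... + λ_k) / Σ λ:
  k = 1: 51/75 = 0.68
  k = 2: (51 + 24)/75 = 75/75 = 1

Summary (fraction, with percent):

explained: PC1 0.68 (68%), PC2 0.32 (32%);  cumulative: 0.68, 1


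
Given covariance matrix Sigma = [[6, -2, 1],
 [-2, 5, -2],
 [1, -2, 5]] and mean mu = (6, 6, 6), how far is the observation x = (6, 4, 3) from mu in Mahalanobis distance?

Step 1 — centre the observation: (x - mu) = (0, -2, -3).

Step 2 — invert Sigma (cofactor / det for 3×3, or solve directly):
  Sigma^{-1} = [[0.1927, 0.0734, -0.0092],
 [0.0734, 0.2661, 0.0917],
 [-0.0092, 0.0917, 0.2385]].

Step 3 — form the quadratic (x - mu)^T · Sigma^{-1} · (x - mu):
  Sigma^{-1} · (x - mu) = (-0.1193, -0.8073, -0.8991).
  (x - mu)^T · [Sigma^{-1} · (x - mu)] = (0)·(-0.1193) + (-2)·(-0.8073) + (-3)·(-0.8991) = 4.3119.

Step 4 — take square root: d = √(4.3119) ≈ 2.0765.

d(x, mu) = √(4.3119) ≈ 2.0765


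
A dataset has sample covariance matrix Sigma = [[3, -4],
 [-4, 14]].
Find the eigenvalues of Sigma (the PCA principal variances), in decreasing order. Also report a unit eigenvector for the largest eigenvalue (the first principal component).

Step 1 — characteristic polynomial of 2×2 Sigma:
  det(Sigma - λI) = λ² - trace · λ + det = 0.
  trace = 3 + 14 = 17, det = 3·14 - (-4)² = 26.
Step 2 — discriminant:
  Δ = trace² - 4·det = 289 - 104 = 185.
Step 3 — eigenvalues:
  λ = (trace ± √Δ)/2 = (17 ± 13.6015)/2,
  λ_1 = 15.3007,  λ_2 = 1.6993.

Step 4 — unit eigenvector for λ_1: solve (Sigma - λ_1 I)v = 0. First row:
  (3 - 15.3007)·v_x + (-4)·v_y = 0, i.e. (-12.3007)·v_x + (-4)·v_y = 0,
  so v ∝ (b, λ_1 - a) = (-4, 12.3007); multiply by -1 so the first entry is positive: u = (4, -12.3007).
  ||u|| = √((4)² + (-12.3007)²) = √(167.3081) ≈ 12.9348,
  v_1 = u/||u|| ≈ (0.3092, -0.951) (||v_1|| = 1).

λ_1 = 15.3007,  λ_2 = 1.6993;  v_1 ≈ (0.3092, -0.951)


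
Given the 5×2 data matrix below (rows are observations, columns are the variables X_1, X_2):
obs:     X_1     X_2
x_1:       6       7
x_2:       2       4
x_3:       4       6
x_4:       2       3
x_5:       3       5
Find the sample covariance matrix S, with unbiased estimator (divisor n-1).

Step 1 — column means:
  mean(X_1) = (6 + 2 + 4 + 2 + 3) / 5 = 17/5 = 3.4
  mean(X_2) = (7 + 4 + 6 + 3 + 5) / 5 = 25/5 = 5

Step 2 — sample covariance S[i,j] = (1/(n-1)) · Σ_k (x_{k,i} - mean_i) · (x_{k,j} - mean_j), with n-1 = 4.
  S[X_1,X_1] = ((2.6)·(2.6) + (-1.4)·(-1.4) + (0.6)·(0.6) + (-1.4)·(-1.4) + (-0.4)·(-0.4)) / 4 = 11.2/4 = 2.8
  S[X_1,X_2] = ((2.6)·(2) + (-1.4)·(-1) + (0.6)·(1) + (-1.4)·(-2) + (-0.4)·(0)) / 4 = 10/4 = 2.5
  S[X_2,X_2] = ((2)·(2) + (-1)·(-1) + (1)·(1) + (-2)·(-2) + (0)·(0)) / 4 = 10/4 = 2.5

S is symmetric (S[j,i] = S[i,j]). Assembling:

S = [[2.8, 2.5],
 [2.5, 2.5]]


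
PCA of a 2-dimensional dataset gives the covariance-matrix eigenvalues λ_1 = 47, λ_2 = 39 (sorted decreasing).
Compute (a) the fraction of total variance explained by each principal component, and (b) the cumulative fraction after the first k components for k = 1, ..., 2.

Step 1 — total variance = trace(Sigma) = Σ λ_i = 47 + 39 = 86.

Step 2 — fraction explained by component i = λ_i / Σ λ:
  PC1: 47/86 = 0.5465
  PC2: 39/86 = 0.4535

Step 3 — cumulative fraction after k components = (λ_1 + ... + λ_k) / Σ λ:
  k = 1: 47/86 = 0.5465
  k = 2: (47 + 39)/86 = 86/86 = 1

Summary (fraction, with percent):

explained: PC1 0.5465 (54.65%), PC2 0.4535 (45.35%);  cumulative: 0.5465, 1


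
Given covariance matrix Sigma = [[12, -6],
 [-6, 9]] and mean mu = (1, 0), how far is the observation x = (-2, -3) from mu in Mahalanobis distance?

Step 1 — centre the observation: (x - mu) = (-3, -3).

Step 2 — invert Sigma. det(Sigma) = 12·9 - (-6)² = 72.
  Sigma^{-1} = (1/det) · [[d, -b], [-b, a]] = [[0.125, 0.0833],
 [0.0833, 0.1667]].

Step 3 — form the quadratic (x - mu)^T · Sigma^{-1} · (x - mu):
  Sigma^{-1} · (x - mu) = (-0.625, -0.75).
  (x - mu)^T · [Sigma^{-1} · (x - mu)] = (-3)·(-0.625) + (-3)·(-0.75) = 4.125.

Step 4 — take square root: d = √(4.125) ≈ 2.031.

d(x, mu) = √(4.125) ≈ 2.031


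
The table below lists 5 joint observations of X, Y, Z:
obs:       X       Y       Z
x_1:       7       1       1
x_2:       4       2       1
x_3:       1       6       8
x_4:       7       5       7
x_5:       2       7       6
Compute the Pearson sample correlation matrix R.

Step 1 — column means:
  mean(X) = (7 + 4 + 1 + 7 + 2) / 5 = 21/5 = 4.2
  mean(Y) = (1 + 2 + 6 + 5 + 7) / 5 = 21/5 = 4.2
  mean(Z) = (1 + 1 + 8 + 7 + 6) / 5 = 23/5 = 4.6

Step 2 — sample variances and covariances s[i,j] = (1/(n-1)) · Σ_k (x_{k,i} - mean_i) · (x_{k,j} - mean_j), with n-1 = 4:
  s[X,X] = ((2.8)·(2.8) + (-0.2)·(-0.2) + (-3.2)·(-3.2) + (2.8)·(2.8) + (-2.2)·(-2.2)) / 4 = 30.8/4 = 7.7
  s[X,Y] = ((2.8)·(-3.2) + (-0.2)·(-2.2) + (-3.2)·(1.8) + (2.8)·(0.8) + (-2.2)·(2.8)) / 4 = -18.2/4 = -4.55
  s[X,Z] = ((2.8)·(-3.6) + (-0.2)·(-3.6) + (-3.2)·(3.4) + (2.8)·(2.4) + (-2.2)·(1.4)) / 4 = -16.6/4 = -4.15
  s[Y,Y] = ((-3.2)·(-3.2) + (-2.2)·(-2.2) + (1.8)·(1.8) + (0.8)·(0.8) + (2.8)·(2.8)) / 4 = 26.8/4 = 6.7
  s[Y,Z] = ((-3.2)·(-3.6) + (-2.2)·(-3.6) + (1.8)·(3.4) + (0.8)·(2.4) + (2.8)·(1.4)) / 4 = 31.4/4 = 7.85
  s[Z,Z] = ((-3.6)·(-3.6) + (-3.6)·(-3.6) + (3.4)·(3.4) + (2.4)·(2.4) + (1.4)·(1.4)) / 4 = 45.2/4 = 11.3
  Sample standard deviations s_i = √(s[i,i]):
  s(X) = √(7.7) = 2.7749
  s(Y) = √(6.7) = 2.5884
  s(Z) = √(11.3) = 3.3615

Step 3 — r_{ij} = s_{ij} / (s_i · s_j):
  r[X,X] = 1 (diagonal).
  r[X,Y] = -4.55 / (2.7749 · 2.5884) = -4.55 / 7.1826 = -0.6335
  r[X,Z] = -4.15 / (2.7749 · 3.3615) = -4.15 / 9.3279 = -0.4449
  r[Y,Y] = 1 (diagonal).
  r[Y,Z] = 7.85 / (2.5884 · 3.3615) = 7.85 / 8.7011 = 0.9022
  r[Z,Z] = 1 (diagonal).

R is symmetric with unit diagonal. Assembling:

R = [[1, -0.6335, -0.4449],
 [-0.6335, 1, 0.9022],
 [-0.4449, 0.9022, 1]]


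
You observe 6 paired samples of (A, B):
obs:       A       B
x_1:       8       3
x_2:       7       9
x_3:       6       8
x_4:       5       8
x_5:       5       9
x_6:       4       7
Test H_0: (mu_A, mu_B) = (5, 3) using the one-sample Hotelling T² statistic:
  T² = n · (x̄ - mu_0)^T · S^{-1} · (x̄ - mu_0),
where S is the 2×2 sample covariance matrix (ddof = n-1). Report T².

Step 1 — sample mean vector:
  mean(A) = (8 + 7 + 6 + 5 + 5 + 4) / 6 = 35/6 = 5.8333
  mean(B) = (3 + 9 + 8 + 8 + 9 + 7) / 6 = 44/6 = 7.3333
  x̄ = (5.8333, 7.3333),  deviation x̄ - mu_0 = (5.8333, 7.3333) - (5, 3) = (0.8333, 4.3333).

Step 2 — sample covariance matrix, S[i,j] = (1/(n-1)) · Σ_k (x_{k,i} - mean_i) · (x_{k,j} - mean_j), divisor n-1 = 5:
  S[A,A] = ((2.1667)·(2.1667) + (1.1667)·(1.1667) + (0.1667)·(0.1667) + (-0.8333)·(-0.8333) + (-0.8333)·(-0.8333) + (-1.8333)·(-1.8333)) / 5 = 10.8333/5 = 2.1667
  S[A,B] = ((2.1667)·(-4.3333) + (1.1667)·(1.6667) + (0.1667)·(0.6667) + (-0.8333)·(0.6667) + (-0.8333)·(1.6667) + (-1.8333)·(-0.3333)) / 5 = -8.6667/5 = -1.7333
  S[B,B] = ((-4.3333)·(-4.3333) + (1.6667)·(1.6667) + (0.6667)·(0.6667) + (0.6667)·(0.6667) + (1.6667)·(1.6667) + (-0.3333)·(-0.3333)) / 5 = 25.3333/5 = 5.0667
  S = [[2.1667, -1.7333],
 [-1.7333, 5.0667]].

Step 3 — invert S. det(S) = 2.1667·5.0667 - (-1.7333)² = 7.9733.
  S^{-1} = (1/det) · [[d, -b], [-b, a]] = [[0.6355, 0.2174],
 [0.2174, 0.2717]].

Step 4 — quadratic form (x̄ - mu_0)^T · S^{-1} · (x̄ - mu_0):
  S^{-1} · (x̄ - mu_0) = (1.4716, 1.3587),
  (x̄ - mu_0)^T · [...] = (0.8333)·(1.4716) + (4.3333)·(1.3587) = 7.114.

Step 5 — scale by n: T² = 6 · 7.114 = 42.6839.

T² ≈ 42.6839


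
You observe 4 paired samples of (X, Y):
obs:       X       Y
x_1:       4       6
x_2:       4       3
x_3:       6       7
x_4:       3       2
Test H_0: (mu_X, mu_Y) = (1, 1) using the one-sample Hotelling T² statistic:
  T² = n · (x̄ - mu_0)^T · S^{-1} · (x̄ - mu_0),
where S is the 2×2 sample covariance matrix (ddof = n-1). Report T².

Step 1 — sample mean vector:
  mean(X) = (4 + 4 + 6 + 3) / 4 = 17/4 = 4.25
  mean(Y) = (6 + 3 + 7 + 2) / 4 = 18/4 = 4.5
  x̄ = (4.25, 4.5),  deviation x̄ - mu_0 = (4.25, 4.5) - (1, 1) = (3.25, 3.5).

Step 2 — sample covariance matrix, S[i,j] = (1/(n-1)) · Σ_k (x_{k,i} - mean_i) · (x_{k,j} - mean_j), divisor n-1 = 3:
  S[X,X] = ((-0.25)·(-0.25) + (-0.25)·(-0.25) + (1.75)·(1.75) + (-1.25)·(-1.25)) / 3 = 4.75/3 = 1.5833
  S[X,Y] = ((-0.25)·(1.5) + (-0.25)·(-1.5) + (1.75)·(2.5) + (-1.25)·(-2.5)) / 3 = 7.5/3 = 2.5
  S[Y,Y] = ((1.5)·(1.5) + (-1.5)·(-1.5) + (2.5)·(2.5) + (-2.5)·(-2.5)) / 3 = 17/3 = 5.6667
  S = [[1.5833, 2.5],
 [2.5, 5.6667]].

Step 3 — invert S. det(S) = 1.5833·5.6667 - (2.5)² = 2.7222.
  S^{-1} = (1/det) · [[d, -b], [-b, a]] = [[2.0816, -0.9184],
 [-0.9184, 0.5816]].

Step 4 — quadratic form (x̄ - mu_0)^T · S^{-1} · (x̄ - mu_0):
  S^{-1} · (x̄ - mu_0) = (3.551, -0.949),
  (x̄ - mu_0)^T · [...] = (3.25)·(3.551) + (3.5)·(-0.949) = 8.2194.

Step 5 — scale by n: T² = 4 · 8.2194 = 32.8776.

T² ≈ 32.8776


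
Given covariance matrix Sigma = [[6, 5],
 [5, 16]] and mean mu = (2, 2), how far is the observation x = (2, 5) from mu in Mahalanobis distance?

Step 1 — centre the observation: (x - mu) = (0, 3).

Step 2 — invert Sigma. det(Sigma) = 6·16 - (5)² = 71.
  Sigma^{-1} = (1/det) · [[d, -b], [-b, a]] = [[0.2254, -0.0704],
 [-0.0704, 0.0845]].

Step 3 — form the quadratic (x - mu)^T · Sigma^{-1} · (x - mu):
  Sigma^{-1} · (x - mu) = (-0.2113, 0.2535).
  (x - mu)^T · [Sigma^{-1} · (x - mu)] = (0)·(-0.2113) + (3)·(0.2535) = 0.7606.

Step 4 — take square root: d = √(0.7606) ≈ 0.8721.

d(x, mu) = √(0.7606) ≈ 0.8721


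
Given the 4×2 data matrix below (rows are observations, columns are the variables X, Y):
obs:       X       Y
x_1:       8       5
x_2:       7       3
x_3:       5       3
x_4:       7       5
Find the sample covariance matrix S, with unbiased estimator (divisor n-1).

Step 1 — column means:
  mean(X) = (8 + 7 + 5 + 7) / 4 = 27/4 = 6.75
  mean(Y) = (5 + 3 + 3 + 5) / 4 = 16/4 = 4

Step 2 — sample covariance S[i,j] = (1/(n-1)) · Σ_k (x_{k,i} - mean_i) · (x_{k,j} - mean_j), with n-1 = 3.
  S[X,X] = ((1.25)·(1.25) + (0.25)·(0.25) + (-1.75)·(-1.75) + (0.25)·(0.25)) / 3 = 4.75/3 = 1.5833
  S[X,Y] = ((1.25)·(1) + (0.25)·(-1) + (-1.75)·(-1) + (0.25)·(1)) / 3 = 3/3 = 1
  S[Y,Y] = ((1)·(1) + (-1)·(-1) + (-1)·(-1) + (1)·(1)) / 3 = 4/3 = 1.3333

S is symmetric (S[j,i] = S[i,j]). Assembling:

S = [[1.5833, 1],
 [1, 1.3333]]


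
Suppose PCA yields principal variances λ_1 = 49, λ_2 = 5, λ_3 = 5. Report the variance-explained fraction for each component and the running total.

Step 1 — total variance = trace(Sigma) = Σ λ_i = 49 + 5 + 5 = 59.

Step 2 — fraction explained by component i = λ_i / Σ λ:
  PC1: 49/59 = 0.8305
  PC2: 5/59 = 0.0847
  PC3: 5/59 = 0.0847

Step 3 — cumulative fraction after k components = (λ_1 + ... + λ_k) / Σ λ:
  k = 1: 49/59 = 0.8305
  k = 2: (49 + 5)/59 = 54/59 = 0.9153
  k = 3: (49 + 5 + 5)/59 = 59/59 = 1

Summary (fraction, with percent):

explained: PC1 0.8305 (83.05%), PC2 0.0847 (8.47%), PC3 0.0847 (8.47%);  cumulative: 0.8305, 0.9153, 1


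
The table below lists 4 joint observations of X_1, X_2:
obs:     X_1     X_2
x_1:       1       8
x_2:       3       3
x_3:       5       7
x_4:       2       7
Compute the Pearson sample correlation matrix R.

Step 1 — column means:
  mean(X_1) = (1 + 3 + 5 + 2) / 4 = 11/4 = 2.75
  mean(X_2) = (8 + 3 + 7 + 7) / 4 = 25/4 = 6.25

Step 2 — sample variances and covariances s[i,j] = (1/(n-1)) · Σ_k (x_{k,i} - mean_i) · (x_{k,j} - mean_j), with n-1 = 3:
  s[X_1,X_1] = ((-1.75)·(-1.75) + (0.25)·(0.25) + (2.25)·(2.25) + (-0.75)·(-0.75)) / 3 = 8.75/3 = 2.9167
  s[X_1,X_2] = ((-1.75)·(1.75) + (0.25)·(-3.25) + (2.25)·(0.75) + (-0.75)·(0.75)) / 3 = -2.75/3 = -0.9167
  s[X_2,X_2] = ((1.75)·(1.75) + (-3.25)·(-3.25) + (0.75)·(0.75) + (0.75)·(0.75)) / 3 = 14.75/3 = 4.9167
  Sample standard deviations s_i = √(s[i,i]):
  s(X_1) = √(2.9167) = 1.7078
  s(X_2) = √(4.9167) = 2.2174

Step 3 — r_{ij} = s_{ij} / (s_i · s_j):
  r[X_1,X_1] = 1 (diagonal).
  r[X_1,X_2] = -0.9167 / (1.7078 · 2.2174) = -0.9167 / 3.7869 = -0.2421
  r[X_2,X_2] = 1 (diagonal).

R is symmetric with unit diagonal. Assembling:

R = [[1, -0.2421],
 [-0.2421, 1]]


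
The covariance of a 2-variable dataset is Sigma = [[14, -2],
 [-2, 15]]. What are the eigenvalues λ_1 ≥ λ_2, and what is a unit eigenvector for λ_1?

Step 1 — characteristic polynomial of 2×2 Sigma:
  det(Sigma - λI) = λ² - trace · λ + det = 0.
  trace = 14 + 15 = 29, det = 14·15 - (-2)² = 206.
Step 2 — discriminant:
  Δ = trace² - 4·det = 841 - 824 = 17.
Step 3 — eigenvalues:
  λ = (trace ± √Δ)/2 = (29 ± 4.1231)/2,
  λ_1 = 16.5616,  λ_2 = 12.4384.

Step 4 — unit eigenvector for λ_1: solve (Sigma - λ_1 I)v = 0. First row:
  (14 - 16.5616)·v_x + (-2)·v_y = 0, i.e. (-2.5616)·v_x + (-2)·v_y = 0,
  so v ∝ (b, λ_1 - a) = (-2, 2.5616); multiply by -1 so the first entry is positive: u = (2, -2.5616).
  ||u|| = √((2)² + (-2.5616)²) = √(10.5616) ≈ 3.2499,
  v_1 = u/||u|| ≈ (0.6154, -0.7882) (||v_1|| = 1).

λ_1 = 16.5616,  λ_2 = 12.4384;  v_1 ≈ (0.6154, -0.7882)


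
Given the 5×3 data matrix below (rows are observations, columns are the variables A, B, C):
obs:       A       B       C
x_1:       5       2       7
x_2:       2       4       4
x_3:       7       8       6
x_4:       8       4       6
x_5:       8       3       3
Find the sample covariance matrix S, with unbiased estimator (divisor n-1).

Step 1 — column means:
  mean(A) = (5 + 2 + 7 + 8 + 8) / 5 = 30/5 = 6
  mean(B) = (2 + 4 + 8 + 4 + 3) / 5 = 21/5 = 4.2
  mean(C) = (7 + 4 + 6 + 6 + 3) / 5 = 26/5 = 5.2

Step 2 — sample covariance S[i,j] = (1/(n-1)) · Σ_k (x_{k,i} - mean_i) · (x_{k,j} - mean_j), with n-1 = 4.
  S[A,A] = ((-1)·(-1) + (-4)·(-4) + (1)·(1) + (2)·(2) + (2)·(2)) / 4 = 26/4 = 6.5
  S[A,B] = ((-1)·(-2.2) + (-4)·(-0.2) + (1)·(3.8) + (2)·(-0.2) + (2)·(-1.2)) / 4 = 4/4 = 1
  S[A,C] = ((-1)·(1.8) + (-4)·(-1.2) + (1)·(0.8) + (2)·(0.8) + (2)·(-2.2)) / 4 = 1/4 = 0.25
  S[B,B] = ((-2.2)·(-2.2) + (-0.2)·(-0.2) + (3.8)·(3.8) + (-0.2)·(-0.2) + (-1.2)·(-1.2)) / 4 = 20.8/4 = 5.2
  S[B,C] = ((-2.2)·(1.8) + (-0.2)·(-1.2) + (3.8)·(0.8) + (-0.2)·(0.8) + (-1.2)·(-2.2)) / 4 = 1.8/4 = 0.45
  S[C,C] = ((1.8)·(1.8) + (-1.2)·(-1.2) + (0.8)·(0.8) + (0.8)·(0.8) + (-2.2)·(-2.2)) / 4 = 10.8/4 = 2.7

S is symmetric (S[j,i] = S[i,j]). Assembling:

S = [[6.5, 1, 0.25],
 [1, 5.2, 0.45],
 [0.25, 0.45, 2.7]]


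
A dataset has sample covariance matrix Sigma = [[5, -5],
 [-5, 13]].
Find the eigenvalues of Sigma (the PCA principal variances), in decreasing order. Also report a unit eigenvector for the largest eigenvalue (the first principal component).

Step 1 — characteristic polynomial of 2×2 Sigma:
  det(Sigma - λI) = λ² - trace · λ + det = 0.
  trace = 5 + 13 = 18, det = 5·13 - (-5)² = 40.
Step 2 — discriminant:
  Δ = trace² - 4·det = 324 - 160 = 164.
Step 3 — eigenvalues:
  λ = (trace ± √Δ)/2 = (18 ± 12.8062)/2,
  λ_1 = 15.4031,  λ_2 = 2.5969.

Step 4 — unit eigenvector for λ_1: solve (Sigma - λ_1 I)v = 0. First row:
  (5 - 15.4031)·v_x + (-5)·v_y = 0, i.e. (-10.4031)·v_x + (-5)·v_y = 0,
  so v ∝ (b, λ_1 - a) = (-5, 10.4031); multiply by -1 so the first entry is positive: u = (5, -10.4031).
  ||u|| = √((5)² + (-10.4031)²) = √(133.225) ≈ 11.5423,
  v_1 = u/||u|| ≈ (0.4332, -0.9013) (||v_1|| = 1).

λ_1 = 15.4031,  λ_2 = 2.5969;  v_1 ≈ (0.4332, -0.9013)


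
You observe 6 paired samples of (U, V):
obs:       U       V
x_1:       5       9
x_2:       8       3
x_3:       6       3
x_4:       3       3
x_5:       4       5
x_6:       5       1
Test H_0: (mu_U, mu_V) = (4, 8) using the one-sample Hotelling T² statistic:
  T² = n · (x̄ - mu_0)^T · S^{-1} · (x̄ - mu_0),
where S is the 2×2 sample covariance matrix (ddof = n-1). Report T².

Step 1 — sample mean vector:
  mean(U) = (5 + 8 + 6 + 3 + 4 + 5) / 6 = 31/6 = 5.1667
  mean(V) = (9 + 3 + 3 + 3 + 5 + 1) / 6 = 24/6 = 4
  x̄ = (5.1667, 4),  deviation x̄ - mu_0 = (5.1667, 4) - (4, 8) = (1.1667, -4).

Step 2 — sample covariance matrix, S[i,j] = (1/(n-1)) · Σ_k (x_{k,i} - mean_i) · (x_{k,j} - mean_j), divisor n-1 = 5:
  S[U,U] = ((-0.1667)·(-0.1667) + (2.8333)·(2.8333) + (0.8333)·(0.8333) + (-2.1667)·(-2.1667) + (-1.1667)·(-1.1667) + (-0.1667)·(-0.1667)) / 5 = 14.8333/5 = 2.9667
  S[U,V] = ((-0.1667)·(5) + (2.8333)·(-1) + (0.8333)·(-1) + (-2.1667)·(-1) + (-1.1667)·(1) + (-0.1667)·(-3)) / 5 = -3/5 = -0.6
  S[V,V] = ((5)·(5) + (-1)·(-1) + (-1)·(-1) + (-1)·(-1) + (1)·(1) + (-3)·(-3)) / 5 = 38/5 = 7.6
  S = [[2.9667, -0.6],
 [-0.6, 7.6]].

Step 3 — invert S. det(S) = 2.9667·7.6 - (-0.6)² = 22.1867.
  S^{-1} = (1/det) · [[d, -b], [-b, a]] = [[0.3425, 0.027],
 [0.027, 0.1337]].

Step 4 — quadratic form (x̄ - mu_0)^T · S^{-1} · (x̄ - mu_0):
  S^{-1} · (x̄ - mu_0) = (0.2915, -0.5033),
  (x̄ - mu_0)^T · [...] = (1.1667)·(0.2915) + (-4)·(-0.5033) = 2.3533.

Step 5 — scale by n: T² = 6 · 2.3533 = 14.1196.

T² ≈ 14.1196
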